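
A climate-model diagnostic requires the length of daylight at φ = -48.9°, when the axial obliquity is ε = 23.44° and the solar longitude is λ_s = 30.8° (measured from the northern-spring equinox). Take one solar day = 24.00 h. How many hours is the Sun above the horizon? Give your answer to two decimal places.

10.16 h

Solar declination: sin δ = sin ε · sin λ_s = sin 23.44° × sin 30.8° = 0.20368, so δ = +11.753°.
cos H₀ = −tan φ · tan δ = −tan(-48.9°) × tan(+11.753°) = 0.2385, so H₀ = 1.3300 rad = 76.20°.
Daylight = 2H₀/(2π) × 24.00 h = (1.3300/π) × 24.00 = 10.16 h.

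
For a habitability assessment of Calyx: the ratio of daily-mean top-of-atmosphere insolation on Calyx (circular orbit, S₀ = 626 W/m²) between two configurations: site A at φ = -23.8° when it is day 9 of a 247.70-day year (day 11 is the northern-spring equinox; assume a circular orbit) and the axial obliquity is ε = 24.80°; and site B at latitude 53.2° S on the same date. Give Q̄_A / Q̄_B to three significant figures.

— Configuration A (φ=-23.8°):
Solar longitude: λ_s = 360° × (9 − 11)/247.70 = -2.907°, i.e. -2.907° + 360° = 357.093°.
sin δ = sin 24.80° × sin 357.093° = -0.02127, so δ = -1.219°.
cos H₀ = −tan(-23.8°) tan(-1.219°) = -0.0094, H₀ = 1.5802 rad.
Bracket: H₀ sin φ sin δ + cos φ cos δ sin H₀ = 1.5802×-0.40355×-0.02127 + 0.91496×0.99977×0.99996 = 0.013564 + 0.914713 = 0.928277.
Q̄ = (S₀/π) × [bracket] = (626/π) × 0.928277 = 184.97 W/m².
— Configuration B (φ=-53.2°):
cos H₀ = −tan(-53.2°) tan(-1.219°) = -0.0284, H₀ = 1.5992 rad.
Bracket: H₀ sin φ sin δ + cos φ cos δ sin H₀ = 1.5992×-0.80073×-0.02127 + 0.59902×0.99977×0.99960 = 0.027237 + 0.598643 = 0.625880.
Q̄ = (S₀/π) × [bracket] = (626/π) × 0.625880 = 124.71 W/m².
Ratio Q̄_A / Q̄_B = 184.97 / 124.71 = 1.483.

Q̄_A / Q̄_B ≈ 1.48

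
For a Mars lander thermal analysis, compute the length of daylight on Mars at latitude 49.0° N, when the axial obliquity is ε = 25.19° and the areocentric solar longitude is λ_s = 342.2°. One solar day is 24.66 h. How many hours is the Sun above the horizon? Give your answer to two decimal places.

sin δ = sin 25.19° × sin 342.2° = -0.13011, so δ = -7.476°.
cos H₀ = −tan φ · tan δ = −tan(+49.0°) × tan(-7.476°) = 0.1510, so H₀ = 1.4193 rad = 81.32°.
Daylight = 2H₀/(2π) × 24.66 h = (1.4193/π) × 24.66 = 11.14 h.

11.14 h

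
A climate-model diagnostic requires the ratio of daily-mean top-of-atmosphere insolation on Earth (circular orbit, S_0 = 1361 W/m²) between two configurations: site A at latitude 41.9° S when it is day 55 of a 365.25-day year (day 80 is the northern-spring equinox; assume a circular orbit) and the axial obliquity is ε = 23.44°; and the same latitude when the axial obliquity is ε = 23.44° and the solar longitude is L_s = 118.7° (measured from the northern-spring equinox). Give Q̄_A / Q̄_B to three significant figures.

Q̄_A / Q̄_B ≈ 2.47

— Configuration A (ϕ=-41.9°):
Solar longitude: L_s = 360° × (55 − 80)/365.25 = -24.641°, i.e. -24.641° + 360° = 335.359°.
sin δ = sin 23.44° × sin 335.359° = -0.16585, so δ = -9.547°.
cos h₀ = −tan(-41.9°) tan(-9.547°) = -0.1509, h₀ = 1.7223 rad.
Bracket: h₀ sin ϕ sin δ + cos ϕ cos δ sin h₀ = 1.7223×-0.66783×-0.16585 + 0.74431×0.98615×0.98855 = 0.190761 + 0.725597 = 0.916358.
Q̄ = (S_0/π) × [bracket] = (1361/π) × 0.916358 = 396.98 W/m².
— Configuration B (ϕ=-41.9°):
Solar declination: sin δ = sin ε · sin L_s = sin 23.44° × sin 118.7° = 0.34892, so δ = +20.421°.
cos h₀ = −tan(-41.9°) tan(+20.421°) = 0.3341, h₀ = 1.2302 rad.
Bracket: h₀ sin ϕ sin δ + cos ϕ cos δ sin h₀ = 1.2302×-0.66783×0.34892 + 0.74431×0.93715×0.94255 = -0.286660 + 0.657457 = 0.370797.
Q̄ = (S_0/π) × [bracket] = (1361/π) × 0.370797 = 160.64 W/m².
Ratio Q̄_A / Q̄_B = 396.98 / 160.64 = 2.471.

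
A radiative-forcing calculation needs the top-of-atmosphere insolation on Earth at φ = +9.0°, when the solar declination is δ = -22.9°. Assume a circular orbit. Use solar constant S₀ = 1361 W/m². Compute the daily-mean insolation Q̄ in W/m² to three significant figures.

Q̄ ≈ 354 W/m²

cos H₀ = −tan(+9.0°) tan(-22.900°) = 0.0669, H₀ = 1.5038 rad.
Bracket: H₀ sin φ sin δ + cos φ cos δ sin H₀ = 1.5038×0.15643×-0.38912 + 0.98769×0.92119×0.99776 = -0.091536 + 0.907812 = 0.816276.
Q̄ = (S₀/π) × [bracket] = (1361/π) × 0.816276 = 353.6 W/m².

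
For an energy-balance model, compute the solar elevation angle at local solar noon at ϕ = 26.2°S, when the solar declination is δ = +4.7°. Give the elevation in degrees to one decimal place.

59.1°

At local noon the hour angle is zero, so the zenith angle equals |ϕ − δ| = |-26.2° − (+4.700°)| = 30.900°.
Elevation = 90° − 30.900° = 59.1°.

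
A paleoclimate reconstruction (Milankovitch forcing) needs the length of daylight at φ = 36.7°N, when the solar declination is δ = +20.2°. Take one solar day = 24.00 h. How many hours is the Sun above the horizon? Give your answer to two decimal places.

14.12 h

cos H₀ = −tan φ · tan δ = −tan(+36.7°) × tan(+20.200°) = -0.2742, so H₀ = 1.8486 rad = 105.92°.
Daylight = 2H₀/(2π) × 24.00 h = (1.8486/π) × 24.00 = 14.12 h.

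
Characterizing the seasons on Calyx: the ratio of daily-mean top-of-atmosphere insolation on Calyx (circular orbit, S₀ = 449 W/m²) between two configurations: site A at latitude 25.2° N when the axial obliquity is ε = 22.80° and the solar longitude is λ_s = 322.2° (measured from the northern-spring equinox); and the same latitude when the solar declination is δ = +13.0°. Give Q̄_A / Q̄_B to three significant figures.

Q̄_A / Q̄_B ≈ 0.700

— Configuration A (φ=+25.2°):
Solar declination: sin δ = sin ε · sin λ_s = sin 22.80° × sin 322.2° = -0.23751, so δ = -13.740°.
cos H₀ = −tan(+25.2°) tan(-13.740°) = 0.1151, H₀ = 1.4555 rad.
Bracket: H₀ sin φ sin δ + cos φ cos δ sin H₀ = 1.4555×0.42578×-0.23751 + 0.90483×0.97138×0.99336 = -0.147190 + 0.873098 = 0.725908.
Q̄ = (S₀/π) × [bracket] = (449/π) × 0.725908 = 103.75 W/m².
— Configuration B (φ=+25.2°):
cos H₀ = −tan(+25.2°) tan(+13.000°) = -0.1086, H₀ = 1.6796 rad.
Bracket: H₀ sin φ sin δ + cos φ cos δ sin H₀ = 1.6796×0.42578×0.22495 + 0.90483×0.97437×0.99408 = 0.160871 + 0.876420 = 1.037291.
Q̄ = (S₀/π) × [bracket] = (449/π) × 1.037291 = 148.25 W/m².
Ratio Q̄_A / Q̄_B = 103.75 / 148.25 = 0.6998.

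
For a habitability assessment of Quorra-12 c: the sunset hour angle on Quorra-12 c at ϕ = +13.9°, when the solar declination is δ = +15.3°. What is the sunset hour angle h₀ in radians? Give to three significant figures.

h₀ = 1.64 rad

cos h₀ = −tan ϕ · tan δ = −tan(+13.9°) × tan(+15.300°) = -0.0677, so h₀ = 1.6385 rad = 93.88°.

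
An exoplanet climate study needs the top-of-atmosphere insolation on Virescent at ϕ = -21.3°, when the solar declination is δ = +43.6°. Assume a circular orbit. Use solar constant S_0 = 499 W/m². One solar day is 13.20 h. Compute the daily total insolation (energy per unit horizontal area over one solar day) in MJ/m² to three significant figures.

cos h₀ = −tan(-21.3°) tan(+43.600°) = 0.3713, h₀ = 1.1904 rad.
Bracket: h₀ sin ϕ sin δ + cos ϕ cos δ sin h₀ = 1.1904×-0.36325×0.68962 + 0.93169×0.72417×0.92852 = -0.298201 + 0.626474 = 0.328273.
Q̄ = (S_0/π) × [bracket] = (499/π) × 0.328273 = 52.142 W/m².
Daily total = Q̄ × 13.20 h × 3600 s/h = 52.142 × 13.20 × 3600 / 10⁶ = 2.478 MJ/m².

2.48 MJ/m²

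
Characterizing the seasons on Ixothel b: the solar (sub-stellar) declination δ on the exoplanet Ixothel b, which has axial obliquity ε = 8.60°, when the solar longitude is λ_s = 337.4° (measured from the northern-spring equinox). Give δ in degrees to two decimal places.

sin δ = sin ε · sin λ_s = sin 8.60° × sin 337.4° = -0.057466.
δ = arcsin(-0.057466) = -3.29°.

δ = -3.29°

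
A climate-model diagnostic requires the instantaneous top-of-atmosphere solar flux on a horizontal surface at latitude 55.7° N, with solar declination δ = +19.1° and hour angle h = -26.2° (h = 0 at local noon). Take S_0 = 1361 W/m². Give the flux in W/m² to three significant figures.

1.02e+03 W/m²

cos θ_z = sin ϕ sin δ + cos ϕ cos δ cos h = 0.270314 + 0.477793 = 0.748107.
Flux = S_0 · cos θ_z = 1361 × 0.748107 = 1018 W/m².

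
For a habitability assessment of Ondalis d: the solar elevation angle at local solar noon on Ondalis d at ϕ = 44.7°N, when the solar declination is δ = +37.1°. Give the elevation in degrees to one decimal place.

82.4°

At local noon the hour angle is zero, so the zenith angle equals |ϕ − δ| = |+44.7° − (+37.100°)| = 7.600°.
Elevation = 90° − 7.600° = 82.4°.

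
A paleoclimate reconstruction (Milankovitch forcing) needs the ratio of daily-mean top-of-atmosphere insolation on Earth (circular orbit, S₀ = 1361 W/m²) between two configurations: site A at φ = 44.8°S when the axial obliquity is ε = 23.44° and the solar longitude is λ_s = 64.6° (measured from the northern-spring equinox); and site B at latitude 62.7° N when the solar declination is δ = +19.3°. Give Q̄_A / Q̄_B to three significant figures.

Q̄_A / Q̄_B ≈ 0.314

— Configuration A (φ=-44.8°):
Solar declination: sin δ = sin ε · sin λ_s = sin 23.44° × sin 64.6° = 0.35934, so δ = +21.059°.
cos H₀ = −tan(-44.8°) tan(+21.059°) = 0.3824, H₀ = 1.1784 rad.
Bracket: H₀ sin φ sin δ + cos φ cos δ sin H₀ = 1.1784×-0.70463×0.35934 + 0.70957×0.93321×0.92401 = -0.298373 + 0.611859 = 0.313486.
Q̄ = (S₀/π) × [bracket] = (1361/π) × 0.313486 = 135.81 W/m².
— Configuration B (φ=+62.7°):
cos H₀ = −tan(+62.7°) tan(+19.300°) = -0.6785, H₀ = 2.3165 rad.
Bracket: H₀ sin φ sin δ + cos φ cos δ sin H₀ = 2.3165×0.88862×0.33051 + 0.45865×0.94380×0.73461 = 0.680351 + 0.317993 = 0.998344.
Q̄ = (S₀/π) × [bracket] = (1361/π) × 0.998344 = 432.50 W/m².
Ratio Q̄_A / Q̄_B = 135.81 / 432.50 = 0.3140.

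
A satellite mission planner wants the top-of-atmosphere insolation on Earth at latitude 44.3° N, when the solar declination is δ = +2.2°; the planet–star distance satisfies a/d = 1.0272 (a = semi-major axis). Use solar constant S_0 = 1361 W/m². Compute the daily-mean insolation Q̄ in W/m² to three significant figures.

Q̄ ≈ 346 W/m²

cos h₀ = −tan(+44.3°) tan(+2.200°) = -0.0375, h₀ = 1.6083 rad.
Bracket: h₀ sin ϕ sin δ + cos ϕ cos δ sin h₀ = 1.6083×0.69842×0.03839 + 0.71569×0.99926×0.99930 = 0.043122 + 0.714660 = 0.757782.
Inverse-square distance factor (a/d)² = 1.0272² = 1.055140.
Q̄ = (S_0/π) × 1.055140 × [bracket] = (1361/π) × 1.055140 × 0.757782 = 346.4 W/m².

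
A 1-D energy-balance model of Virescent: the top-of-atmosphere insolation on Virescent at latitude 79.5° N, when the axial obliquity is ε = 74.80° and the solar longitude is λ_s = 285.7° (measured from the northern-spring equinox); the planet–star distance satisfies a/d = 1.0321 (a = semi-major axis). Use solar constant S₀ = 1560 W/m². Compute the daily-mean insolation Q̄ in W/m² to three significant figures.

Solar declination: sin δ = sin ε · sin λ_s = sin 74.80° × sin 285.7° = -0.92901, so δ = -68.282°.
cos H₀ = −tan(+79.5°) tan(-68.282°) = 13.5456 ≥ 1 ⇒ polar night, H₀ = 0 and Q̄ = 0.
Inverse-square distance factor (a/d)² = 1.0321² = 1.065230.

Q̄ ≈ 0.00 W/m²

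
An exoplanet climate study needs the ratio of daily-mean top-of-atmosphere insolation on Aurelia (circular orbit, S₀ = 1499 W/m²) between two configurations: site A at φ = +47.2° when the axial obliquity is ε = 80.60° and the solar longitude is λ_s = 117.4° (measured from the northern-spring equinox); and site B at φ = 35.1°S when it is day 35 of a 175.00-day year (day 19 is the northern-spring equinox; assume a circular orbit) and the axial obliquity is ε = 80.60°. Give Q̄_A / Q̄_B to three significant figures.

Q̄_A / Q̄_B ≈ 7.30

— Configuration A (φ=+47.2°):
Solar declination: sin δ = sin ε · sin λ_s = sin 80.60° × sin 117.4° = 0.87589, so δ = +61.151°.
cos H₀ = −tan(+47.2°) tan(+61.151°) = -1.9604 ≤ −1 ⇒ polar day, H₀ = π.
Bracket: H₀ sin φ sin δ + cos φ cos δ sin H₀ = 3.1416×0.73373×0.87589 + 0.67944×0.48250×0.00000 = 2.019002 + 0.000000 = 2.019002.
Q̄ = (S₀/π) × [bracket] = (1499/π) × 2.019002 = 963.36 W/m².
— Configuration B (φ=-35.1°):
Solar longitude: λ_s = 360° × (35 − 19)/175.00 = 32.914°.
sin δ = sin 80.60° × sin 32.914° = 0.53609, so δ = +32.418°.
cos H₀ = −tan(-35.1°) tan(+32.418°) = 0.4463, H₀ = 1.1081 rad.
Bracket: H₀ sin φ sin δ + cos φ cos δ sin H₀ = 1.1081×-0.57501×0.53609 + 0.81815×0.84416×0.89487 = -0.341580 + 0.618042 = 0.276462.
Q̄ = (S₀/π) × [bracket] = (1499/π) × 0.276462 = 131.91 W/m².
Ratio Q̄_A / Q̄_B = 963.36 / 131.91 = 7.303.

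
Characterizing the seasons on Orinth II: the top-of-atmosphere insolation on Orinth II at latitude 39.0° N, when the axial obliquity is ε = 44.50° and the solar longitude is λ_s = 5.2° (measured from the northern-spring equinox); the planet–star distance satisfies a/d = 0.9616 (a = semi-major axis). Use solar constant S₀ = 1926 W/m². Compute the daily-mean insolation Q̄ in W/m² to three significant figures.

Solar declination: sin δ = sin ε · sin λ_s = sin 44.50° × sin 5.2° = 0.06353, so δ = +3.642°.
cos H₀ = −tan(+39.0°) tan(+3.642°) = -0.0515, H₀ = 1.6224 rad.
Bracket: H₀ sin φ sin δ + cos φ cos δ sin H₀ = 1.6224×0.62932×0.06353 + 0.77715×0.99798×0.99867 = 0.064865 + 0.774549 = 0.839414.
Inverse-square distance factor (a/d)² = 0.9616² = 0.924675.
Q̄ = (S₀/π) × 0.924675 × [bracket] = (1926/π) × 0.924675 × 0.839414 = 475.9 W/m².

Q̄ ≈ 476 W/m²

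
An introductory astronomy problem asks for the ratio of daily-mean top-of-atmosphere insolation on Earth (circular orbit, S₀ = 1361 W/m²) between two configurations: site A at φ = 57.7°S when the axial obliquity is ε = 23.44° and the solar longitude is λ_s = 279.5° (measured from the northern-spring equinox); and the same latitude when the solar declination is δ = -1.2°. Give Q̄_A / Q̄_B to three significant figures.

— Configuration A (φ=-57.7°):
Solar declination: sin δ = sin ε · sin λ_s = sin 23.44° × sin 279.5° = -0.39233, so δ = -23.100°.
cos H₀ = −tan(-57.7°) tan(-23.100°) = -0.6747, H₀ = 2.3114 rad.
Bracket: H₀ sin φ sin δ + cos φ cos δ sin H₀ = 2.3114×-0.84526×-0.39233 + 0.53435×0.91982×0.73809 = 0.766508 + 0.362776 = 1.129284.
Q̄ = (S₀/π) × [bracket] = (1361/π) × 1.129284 = 489.23 W/m².
— Configuration B (φ=-57.7°):
cos H₀ = −tan(-57.7°) tan(-1.200°) = -0.0331, H₀ = 1.6039 rad.
Bracket: H₀ sin φ sin δ + cos φ cos δ sin H₀ = 1.6039×-0.84526×-0.02094 + 0.53435×0.99978×0.99945 = 0.028389 + 0.533939 = 0.562328.
Q̄ = (S₀/π) × [bracket] = (1361/π) × 0.562328 = 243.61 W/m².
Ratio Q̄_A / Q̄_B = 489.23 / 243.61 = 2.008.

Q̄_A / Q̄_B ≈ 2.01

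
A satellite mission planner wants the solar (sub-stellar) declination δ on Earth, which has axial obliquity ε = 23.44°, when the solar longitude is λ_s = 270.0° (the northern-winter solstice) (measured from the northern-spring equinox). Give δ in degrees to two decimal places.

sin δ = sin ε · sin λ_s = sin 23.44° × sin 270.0° = -0.397789.
δ = arcsin(-0.397789) = -23.44°.

δ = -23.44°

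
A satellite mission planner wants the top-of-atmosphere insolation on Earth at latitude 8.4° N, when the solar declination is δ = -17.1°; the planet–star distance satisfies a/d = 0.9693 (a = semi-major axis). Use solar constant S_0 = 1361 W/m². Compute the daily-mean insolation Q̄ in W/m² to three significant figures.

Q̄ ≈ 358 W/m²

cos h₀ = −tan(+8.4°) tan(-17.100°) = 0.0454, h₀ = 1.5254 rad.
Bracket: h₀ sin ϕ sin δ + cos ϕ cos δ sin h₀ = 1.5254×0.14608×-0.29404 + 0.98927×0.95579×0.99897 = -0.065521 + 0.944560 = 0.879039.
Inverse-square distance factor (a/d)² = 0.9693² = 0.939542.
Q̄ = (S_0/π) × 0.939542 × [bracket] = (1361/π) × 0.939542 × 0.879039 = 357.8 W/m².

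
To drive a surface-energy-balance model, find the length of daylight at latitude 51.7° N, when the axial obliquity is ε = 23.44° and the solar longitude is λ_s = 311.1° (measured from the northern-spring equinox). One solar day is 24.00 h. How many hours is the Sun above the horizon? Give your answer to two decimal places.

Solar declination: sin δ = sin ε · sin λ_s = sin 23.44° × sin 311.1° = -0.29976, so δ = -17.443°.
cos H₀ = −tan φ · tan δ = −tan(+51.7°) × tan(-17.443°) = 0.3979, so H₀ = 1.1616 rad = 66.56°.
Daylight = 2H₀/(2π) × 24.00 h = (1.1616/π) × 24.00 = 8.87 h.

8.87 h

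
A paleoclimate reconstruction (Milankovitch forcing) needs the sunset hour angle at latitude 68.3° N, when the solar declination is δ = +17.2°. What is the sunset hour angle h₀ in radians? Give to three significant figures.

cos h₀ = −tan ϕ · tan δ = −tan(+68.3°) × tan(+17.200°) = -0.7779, so h₀ = 2.4621 rad = 141.07°.

h₀ = 2.46 rad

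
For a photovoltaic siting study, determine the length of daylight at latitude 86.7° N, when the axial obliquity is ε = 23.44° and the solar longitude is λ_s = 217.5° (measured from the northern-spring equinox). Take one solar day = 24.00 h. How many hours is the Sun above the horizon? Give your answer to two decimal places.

0.00 h

Solar declination: sin δ = sin ε · sin λ_s = sin 23.44° × sin 217.5° = -0.24216, so δ = -14.014°.
cos H₀ = −tan φ · tan δ = 4.3286 ≥ 1, so the Sun never rises (polar night) and H₀ = 0.
Daylight = 2H₀/(2π) × 24.00 h = (0.0000/π) × 24.00 = 0.00 h.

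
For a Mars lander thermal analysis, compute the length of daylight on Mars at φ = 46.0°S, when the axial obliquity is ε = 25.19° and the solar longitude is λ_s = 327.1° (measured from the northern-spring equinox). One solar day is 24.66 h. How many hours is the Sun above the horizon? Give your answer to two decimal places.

14.28 h

Solar declination: sin δ = sin ε · sin λ_s = sin 25.19° × sin 327.1° = -0.23119, so δ = -13.367°.
cos H₀ = −tan φ · tan δ = −tan(-46.0°) × tan(-13.367°) = -0.2461, so H₀ = 1.8194 rad = 104.24°.
Daylight = 2H₀/(2π) × 24.66 h = (1.8194/π) × 24.66 = 14.28 h.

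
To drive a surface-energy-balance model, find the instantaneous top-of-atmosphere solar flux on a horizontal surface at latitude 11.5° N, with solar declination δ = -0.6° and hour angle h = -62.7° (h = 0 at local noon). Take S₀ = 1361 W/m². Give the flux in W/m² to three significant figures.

609 W/m²

cos θ_z = sin φ sin δ + cos φ cos δ cos h = -0.002088 + 0.449417 = 0.447329.
Flux = S₀ · cos θ_z = 1361 × 0.447329 = 608.8 W/m².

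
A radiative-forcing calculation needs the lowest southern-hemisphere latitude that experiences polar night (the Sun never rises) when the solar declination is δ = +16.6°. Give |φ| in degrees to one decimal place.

Polar night requires cos H₀ = −tan φ tan δ ≥ 1, i.e. tan φ tan δ ≤ −1.
The boundary is |tan φ| · |tan δ| = 1, so |φ| = 90° − |δ| = 90° − 16.6° = 73.4° in the southern hemisphere.

|φ| = 73.4°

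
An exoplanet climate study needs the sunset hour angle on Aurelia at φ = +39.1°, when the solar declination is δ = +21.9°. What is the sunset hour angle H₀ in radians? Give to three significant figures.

H₀ = 1.90 rad

cos H₀ = −tan φ · tan δ = −tan(+39.1°) × tan(+21.900°) = -0.3267, so H₀ = 1.9036 rad = 109.07°.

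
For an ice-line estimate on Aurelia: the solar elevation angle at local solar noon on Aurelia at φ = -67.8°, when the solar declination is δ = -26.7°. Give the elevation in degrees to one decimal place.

48.9°

At local noon the hour angle is zero, so the zenith angle equals |φ − δ| = |-67.8° − (-26.700°)| = 41.100°.
Elevation = 90° − 41.100° = 48.9°.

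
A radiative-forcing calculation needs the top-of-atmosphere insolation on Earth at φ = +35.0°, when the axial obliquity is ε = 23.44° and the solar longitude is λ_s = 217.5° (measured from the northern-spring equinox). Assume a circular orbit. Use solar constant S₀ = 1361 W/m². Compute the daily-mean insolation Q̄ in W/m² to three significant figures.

Q̄ ≈ 255 W/m²

Solar declination: sin δ = sin ε · sin λ_s = sin 23.44° × sin 217.5° = -0.24216, so δ = -14.014°.
cos H₀ = −tan(+35.0°) tan(-14.014°) = 0.1748, H₀ = 1.3951 rad.
Bracket: H₀ sin φ sin δ + cos φ cos δ sin H₀ = 1.3951×0.57358×-0.24216 + 0.81915×0.97024×0.98461 = -0.193777 + 0.782541 = 0.588764.
Q̄ = (S₀/π) × [bracket] = (1361/π) × 0.588764 = 255.1 W/m².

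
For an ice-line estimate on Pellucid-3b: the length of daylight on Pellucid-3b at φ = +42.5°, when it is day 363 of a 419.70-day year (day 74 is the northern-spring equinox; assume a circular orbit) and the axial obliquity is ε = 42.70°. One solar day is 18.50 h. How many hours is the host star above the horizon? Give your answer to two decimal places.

Solar longitude: λ_s = 360° × (363 − 74)/419.70 = 247.891°.
sin δ = sin 42.70° × sin 247.891° = -0.62830, so δ = -38.925°.
cos H₀ = −tan φ · tan δ = −tan(+42.5°) × tan(-38.925°) = 0.7400, so H₀ = 0.7377 rad = 42.27°.
Daylight = 2H₀/(2π) × 18.50 h = (0.7377/π) × 18.50 = 4.34 h.

4.34 h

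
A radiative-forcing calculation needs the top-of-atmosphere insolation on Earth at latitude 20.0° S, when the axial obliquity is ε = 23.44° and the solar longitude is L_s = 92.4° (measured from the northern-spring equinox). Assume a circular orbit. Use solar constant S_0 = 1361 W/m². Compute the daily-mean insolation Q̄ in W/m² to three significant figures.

Q̄ ≈ 286 W/m²

Solar declination: sin δ = sin ε · sin L_s = sin 23.44° × sin 92.4° = 0.39744, so δ = +23.418°.
cos h₀ = −tan(-20.0°) tan(+23.418°) = 0.1576, h₀ = 1.4125 rad.
Bracket: h₀ sin ϕ sin δ + cos ϕ cos δ sin h₀ = 1.4125×-0.34202×0.39744 + 0.93969×0.91763×0.98750 = -0.192005 + 0.851509 = 0.659504.
Q̄ = (S_0/π) × [bracket] = (1361/π) × 0.659504 = 285.7 W/m².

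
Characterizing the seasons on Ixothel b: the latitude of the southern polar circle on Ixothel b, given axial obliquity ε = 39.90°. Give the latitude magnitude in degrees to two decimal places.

50.10°

The polar circle is the lowest latitude that experiences at least one full rotation of continuous darkness at the northern-summer solstice; it lies at |φ| = 90° − ε = 90° − 39.90° = 50.10°.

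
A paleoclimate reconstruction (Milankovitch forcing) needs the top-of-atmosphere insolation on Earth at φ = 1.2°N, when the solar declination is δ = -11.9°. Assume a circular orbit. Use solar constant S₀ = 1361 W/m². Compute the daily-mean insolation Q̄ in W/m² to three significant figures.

cos H₀ = −tan(+1.2°) tan(-11.900°) = 0.0044, H₀ = 1.5664 rad.
Bracket: H₀ sin φ sin δ + cos φ cos δ sin H₀ = 1.5664×0.02094×-0.20620 + 0.99978×0.97851×0.99999 = -0.006763 + 0.978285 = 0.971522.
Q̄ = (S₀/π) × [bracket] = (1361/π) × 0.971522 = 420.9 W/m².

Q̄ ≈ 421 W/m²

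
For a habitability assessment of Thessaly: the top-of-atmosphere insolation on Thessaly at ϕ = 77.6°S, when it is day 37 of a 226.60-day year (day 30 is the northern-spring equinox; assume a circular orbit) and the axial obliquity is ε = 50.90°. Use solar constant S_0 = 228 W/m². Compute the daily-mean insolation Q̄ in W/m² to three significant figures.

Q̄ ≈ 2.57 W/m²

Solar longitude: L_s = 360° × (37 − 30)/226.60 = 11.121°.
sin δ = sin 50.90° × sin 11.121° = 0.14968, so δ = +8.609°.
cos h₀ = −tan(-77.6°) tan(+8.609°) = 0.6886, h₀ = 0.8113 rad.
Bracket: h₀ sin ϕ sin δ + cos ϕ cos δ sin h₀ = 0.8113×-0.97667×0.14968 + 0.21474×0.98873×0.72518 = -0.118602 + 0.153970 = 0.035368.
Q̄ = (S_0/π) × [bracket] = (228/π) × 0.035368 = 2.567 W/m².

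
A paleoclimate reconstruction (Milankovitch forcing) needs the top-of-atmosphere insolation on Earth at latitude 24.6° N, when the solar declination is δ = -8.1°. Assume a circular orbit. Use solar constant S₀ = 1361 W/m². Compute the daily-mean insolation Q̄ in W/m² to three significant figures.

Q̄ ≈ 351 W/m²

cos H₀ = −tan(+24.6°) tan(-8.100°) = 0.0652, H₀ = 1.5056 rad.
Bracket: H₀ sin φ sin δ + cos φ cos δ sin H₀ = 1.5056×0.41628×-0.14090 + 0.90924×0.99002×0.99787 = -0.088309 + 0.898248 = 0.809939.
Q̄ = (S₀/π) × [bracket] = (1361/π) × 0.809939 = 350.9 W/m².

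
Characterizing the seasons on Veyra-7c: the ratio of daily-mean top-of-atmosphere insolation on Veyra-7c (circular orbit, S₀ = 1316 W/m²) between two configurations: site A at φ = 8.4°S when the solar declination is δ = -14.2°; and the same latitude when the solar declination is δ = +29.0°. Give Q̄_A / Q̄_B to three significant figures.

Q̄_A / Q̄_B ≈ 1.34

— Configuration A (φ=-8.4°):
cos H₀ = −tan(-8.4°) tan(-14.200°) = -0.0374, H₀ = 1.6082 rad.
Bracket: H₀ sin φ sin δ + cos φ cos δ sin H₀ = 1.6082×-0.14608×-0.24531 + 0.98927×0.96945×0.99930 = 0.057630 + 0.958376 = 1.016006.
Q̄ = (S₀/π) × [bracket] = (1316/π) × 1.016006 = 425.60 W/m².
— Configuration B (φ=-8.4°):
cos H₀ = −tan(-8.4°) tan(+29.000°) = 0.0819, H₀ = 1.4889 rad.
Bracket: H₀ sin φ sin δ + cos φ cos δ sin H₀ = 1.4889×-0.14608×0.48481 + 0.98927×0.87462×0.99664 = -0.105445 + 0.862328 = 0.756883.
Q̄ = (S₀/π) × [bracket] = (1316/π) × 0.756883 = 317.06 W/m².
Ratio Q̄_A / Q̄_B = 425.60 / 317.06 = 1.342.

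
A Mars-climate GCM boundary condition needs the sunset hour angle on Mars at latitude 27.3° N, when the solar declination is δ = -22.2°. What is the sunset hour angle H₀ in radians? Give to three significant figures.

H₀ = 1.36 rad

cos H₀ = −tan φ · tan δ = −tan(+27.3°) × tan(-22.200°) = 0.2106, so H₀ = 1.3586 rad = 77.84°.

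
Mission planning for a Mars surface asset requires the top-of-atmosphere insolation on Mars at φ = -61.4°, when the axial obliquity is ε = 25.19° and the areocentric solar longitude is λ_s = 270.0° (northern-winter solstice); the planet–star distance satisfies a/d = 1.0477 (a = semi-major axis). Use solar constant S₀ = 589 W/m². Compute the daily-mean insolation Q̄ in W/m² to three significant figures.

Q̄ ≈ 246 W/m²

sin δ = sin 25.19° × sin 270.0° = -0.42562, so δ = -25.190°.
cos H₀ = −tan(-61.4°) tan(-25.190°) = -0.8627, H₀ = 2.6114 rad.
Bracket: H₀ sin φ sin δ + cos φ cos δ sin H₀ = 2.6114×-0.87798×-0.42562 + 0.47869×0.90490×0.50574 = 0.975843 + 0.219070 = 1.194913.
Inverse-square distance factor (a/d)² = 1.0477² = 1.097675.
Q̄ = (S₀/π) × 1.097675 × [bracket] = (589/π) × 1.097675 × 1.194913 = 245.9 W/m².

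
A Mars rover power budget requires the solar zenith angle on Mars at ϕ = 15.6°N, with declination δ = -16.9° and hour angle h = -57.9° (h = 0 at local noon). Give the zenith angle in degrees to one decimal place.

cos θ_z = sin ϕ sin δ + cos ϕ cos δ cos h = -0.078176 + 0.489719 = 0.411543.
θ_z = arccos(0.411543) = 65.7°.

θ_z = 65.7°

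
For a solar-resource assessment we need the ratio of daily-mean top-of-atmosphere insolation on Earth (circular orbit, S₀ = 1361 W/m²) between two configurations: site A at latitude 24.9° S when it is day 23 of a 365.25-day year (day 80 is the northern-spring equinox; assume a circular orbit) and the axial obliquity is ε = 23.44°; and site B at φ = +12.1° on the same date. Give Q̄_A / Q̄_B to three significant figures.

Q̄_A / Q̄_B ≈ 1.33

— Configuration A (φ=-24.9°):
Solar longitude: λ_s = 360° × (23 − 80)/365.25 = -56.181°, i.e. -56.181° + 360° = 303.819°.
sin δ = sin 23.44° × sin 303.819° = -0.33048, so δ = -19.298°.
cos H₀ = −tan(-24.9°) tan(-19.298°) = -0.1625, H₀ = 1.7341 rad.
Bracket: H₀ sin φ sin δ + cos φ cos δ sin H₀ = 1.7341×-0.42104×-0.33048 + 0.90704×0.94381×0.98670 = 0.241292 + 0.844688 = 1.085980.
Q̄ = (S₀/π) × [bracket] = (1361/π) × 1.085980 = 470.47 W/m².
— Configuration B (φ=+12.1°):
cos H₀ = −tan(+12.1°) tan(-19.298°) = 0.0751, H₀ = 1.4957 rad.
Bracket: H₀ sin φ sin δ + cos φ cos δ sin H₀ = 1.4957×0.20962×-0.33048 + 0.97778×0.94381×0.99718 = -0.103615 + 0.920236 = 0.816621.
Q̄ = (S₀/π) × [bracket] = (1361/π) × 0.816621 = 353.78 W/m².
Ratio Q̄_A / Q̄_B = 470.47 / 353.78 = 1.330.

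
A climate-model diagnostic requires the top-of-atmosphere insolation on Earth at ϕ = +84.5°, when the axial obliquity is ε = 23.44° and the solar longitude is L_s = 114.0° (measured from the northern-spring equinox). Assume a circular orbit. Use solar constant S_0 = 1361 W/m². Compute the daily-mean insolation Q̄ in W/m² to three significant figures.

Solar declination: sin δ = sin ε · sin L_s = sin 23.44° × sin 114.0° = 0.36340, so δ = +21.309°.
cos h₀ = −tan(+84.5°) tan(+21.309°) = -4.0510 ≤ −1 ⇒ polar day, h₀ = π.
Bracket: h₀ sin ϕ sin δ + cos ϕ cos δ sin h₀ = 3.1416×0.99540×0.36340 + 0.09585×0.93163×0.00000 = 1.136406 + 0.000000 = 1.136406.
Q̄ = (S_0/π) × [bracket] = (1361/π) × 1.136406 = 492.3 W/m².

Q̄ ≈ 492 W/m²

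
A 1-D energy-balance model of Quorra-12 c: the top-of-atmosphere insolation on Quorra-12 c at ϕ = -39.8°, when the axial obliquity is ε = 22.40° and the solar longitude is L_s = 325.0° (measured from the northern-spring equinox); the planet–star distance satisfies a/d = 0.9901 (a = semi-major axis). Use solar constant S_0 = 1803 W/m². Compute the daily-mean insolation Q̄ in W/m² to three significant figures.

Solar declination: sin δ = sin ε · sin L_s = sin 22.40° × sin 325.0° = -0.21857, so δ = -12.625°.
cos h₀ = −tan(-39.8°) tan(-12.625°) = -0.1866, h₀ = 1.7585 rad.
Bracket: h₀ sin ϕ sin δ + cos ϕ cos δ sin h₀ = 1.7585×-0.64011×-0.21857 + 0.76828×0.97582×0.98243 = 0.246030 + 0.736531 = 0.982561.
Inverse-square distance factor (a/d)² = 0.9901² = 0.980298.
Q̄ = (S_0/π) × 0.980298 × [bracket] = (1803/π) × 0.980298 × 0.982561 = 552.8 W/m².

Q̄ ≈ 553 W/m²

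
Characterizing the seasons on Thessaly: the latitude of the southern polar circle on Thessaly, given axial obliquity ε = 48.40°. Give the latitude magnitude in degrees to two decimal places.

The polar circle is the lowest latitude that experiences at least one full rotation of continuous darkness at the northern-summer solstice; it lies at |ϕ| = 90° − ε = 90° − 48.40° = 41.60°.

41.60°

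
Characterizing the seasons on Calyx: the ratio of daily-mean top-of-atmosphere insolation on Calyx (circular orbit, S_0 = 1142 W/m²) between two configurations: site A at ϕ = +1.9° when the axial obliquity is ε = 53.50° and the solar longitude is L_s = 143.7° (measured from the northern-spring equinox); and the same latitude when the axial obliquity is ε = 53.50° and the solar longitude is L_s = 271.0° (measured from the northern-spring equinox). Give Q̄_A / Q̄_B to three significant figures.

Q̄_A / Q̄_B ≈ 1.63

— Configuration A (ϕ=+1.9°):
Solar declination: sin δ = sin ε · sin L_s = sin 53.50° × sin 143.7° = 0.47589, so δ = +28.418°.
cos h₀ = −tan(+1.9°) tan(+28.418°) = -0.0179, h₀ = 1.5887 rad.
Bracket: h₀ sin ϕ sin δ + cos ϕ cos δ sin h₀ = 1.5887×0.03316×0.47589 + 0.99945×0.87950×0.99984 = 0.025071 + 0.878876 = 0.903947.
Q̄ = (S_0/π) × [bracket] = (1142/π) × 0.903947 = 328.59 W/m².
— Configuration B (ϕ=+1.9°):
Solar declination: sin δ = sin ε · sin L_s = sin 53.50° × sin 271.0° = -0.80373, so δ = -53.488°.
cos h₀ = −tan(+1.9°) tan(-53.488°) = 0.0448, h₀ = 1.5260 rad.
Bracket: h₀ sin ϕ sin δ + cos ϕ cos δ sin h₀ = 1.5260×0.03316×-0.80373 + 0.99945×0.59499×0.99900 = -0.040670 + 0.594068 = 0.553398.
Q̄ = (S_0/π) × [bracket] = (1142/π) × 0.553398 = 201.17 W/m².
Ratio Q̄_A / Q̄_B = 328.59 / 201.17 = 1.633.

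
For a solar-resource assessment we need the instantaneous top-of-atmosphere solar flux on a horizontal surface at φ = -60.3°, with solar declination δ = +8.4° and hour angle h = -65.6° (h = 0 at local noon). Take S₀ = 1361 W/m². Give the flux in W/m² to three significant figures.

cos θ_z = sin φ sin δ + cos φ cos δ cos h = -0.126892 + 0.202480 = 0.075588.
Flux = S₀ · cos θ_z = 1361 × 0.075588 = 102.9 W/m².

103 W/m²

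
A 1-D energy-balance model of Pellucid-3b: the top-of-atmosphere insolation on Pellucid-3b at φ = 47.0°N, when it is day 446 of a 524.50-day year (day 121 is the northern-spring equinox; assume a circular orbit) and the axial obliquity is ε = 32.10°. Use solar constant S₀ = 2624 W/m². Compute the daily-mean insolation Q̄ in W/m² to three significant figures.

Solar longitude: λ_s = 360° × (446 − 121)/524.50 = 223.070°.
sin δ = sin 32.10° × sin 223.070° = -0.36288, so δ = -21.277°.
cos H₀ = −tan(+47.0°) tan(-21.277°) = 0.4176, H₀ = 1.1400 rad.
Bracket: H₀ sin φ sin δ + cos φ cos δ sin H₀ = 1.1400×0.73135×-0.36288 + 0.68200×0.93183×0.90862 = -0.302547 + 0.577435 = 0.274888.
Q̄ = (S₀/π) × [bracket] = (2624/π) × 0.274888 = 229.6 W/m².

Q̄ ≈ 230 W/m²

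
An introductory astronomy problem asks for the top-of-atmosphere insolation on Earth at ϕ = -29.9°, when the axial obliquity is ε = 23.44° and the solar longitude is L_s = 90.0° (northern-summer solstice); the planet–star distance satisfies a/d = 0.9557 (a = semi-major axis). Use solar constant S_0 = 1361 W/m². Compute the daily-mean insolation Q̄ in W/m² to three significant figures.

Solar declination: sin δ = sin ε · sin L_s = sin 23.44° × sin 90.0° = 0.39779, so δ = +23.440°.
cos h₀ = −tan(-29.9°) tan(+23.440°) = 0.2493, h₀ = 1.3188 rad.
Bracket: h₀ sin ϕ sin δ + cos ϕ cos δ sin h₀ = 1.3188×-0.49849×0.39779 + 0.86690×0.91748×0.96842 = -0.261511 + 0.770246 = 0.508735.
Inverse-square distance factor (a/d)² = 0.9557² = 0.913362.
Q̄ = (S_0/π) × 0.913362 × [bracket] = (1361/π) × 0.913362 × 0.508735 = 201.3 W/m².

Q̄ ≈ 201 W/m²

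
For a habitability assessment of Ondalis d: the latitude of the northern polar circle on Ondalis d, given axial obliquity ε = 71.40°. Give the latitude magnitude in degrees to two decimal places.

The polar circle is the lowest latitude that experiences at least one full rotation of continuous daylight at the northern-summer solstice; it lies at |ϕ| = 90° − ε = 90° − 71.40° = 18.60°.

18.60°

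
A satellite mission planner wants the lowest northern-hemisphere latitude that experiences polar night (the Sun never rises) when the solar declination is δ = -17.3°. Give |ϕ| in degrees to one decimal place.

Polar night requires cos h₀ = −tan ϕ tan δ ≥ 1, i.e. tan ϕ tan δ ≤ −1.
The boundary is |tan ϕ| · |tan δ| = 1, so |ϕ| = 90° − |δ| = 90° − 17.3° = 72.7° in the northern hemisphere.

|ϕ| = 72.7°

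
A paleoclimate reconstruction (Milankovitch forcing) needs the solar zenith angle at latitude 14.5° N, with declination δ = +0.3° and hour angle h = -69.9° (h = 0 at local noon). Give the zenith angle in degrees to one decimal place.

cos θ_z = sin ϕ sin δ + cos ϕ cos δ cos h = 0.001311 + 0.332709 = 0.334020.
θ_z = arccos(0.334020) = 70.5°.

θ_z = 70.5°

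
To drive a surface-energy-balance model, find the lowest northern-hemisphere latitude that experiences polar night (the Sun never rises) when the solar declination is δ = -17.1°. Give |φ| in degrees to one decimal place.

Polar night requires cos H₀ = −tan φ tan δ ≥ 1, i.e. tan φ tan δ ≤ −1.
The boundary is |tan φ| · |tan δ| = 1, so |φ| = 90° − |δ| = 90° − 17.1° = 72.9° in the northern hemisphere.

|φ| = 72.9°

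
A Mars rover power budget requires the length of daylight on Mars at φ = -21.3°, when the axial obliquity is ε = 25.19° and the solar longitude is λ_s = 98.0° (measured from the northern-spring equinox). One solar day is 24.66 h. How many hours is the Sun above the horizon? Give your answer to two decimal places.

10.90 h

Solar declination: sin δ = sin ε · sin λ_s = sin 25.19° × sin 98.0° = 0.42148, so δ = +24.928°.
cos H₀ = −tan φ · tan δ = −tan(-21.3°) × tan(+24.928°) = 0.1812, so H₀ = 1.3886 rad = 79.56°.
Daylight = 2H₀/(2π) × 24.66 h = (1.3886/π) × 24.66 = 10.90 h.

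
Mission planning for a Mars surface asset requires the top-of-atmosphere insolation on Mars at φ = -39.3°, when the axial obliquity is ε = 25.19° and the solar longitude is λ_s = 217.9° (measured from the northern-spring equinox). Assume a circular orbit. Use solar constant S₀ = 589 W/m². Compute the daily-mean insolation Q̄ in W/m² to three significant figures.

Q̄ ≈ 192 W/m²

Solar declination: sin δ = sin ε · sin λ_s = sin 25.19° × sin 217.9° = -0.26145, so δ = -15.156°.
cos H₀ = −tan(-39.3°) tan(-15.156°) = -0.2217, H₀ = 1.7944 rad.
Bracket: H₀ sin φ sin δ + cos φ cos δ sin H₀ = 1.7944×-0.63338×-0.26145 + 0.77384×0.96522×0.97511 = 0.297148 + 0.728335 = 1.025483.
Q̄ = (S₀/π) × [bracket] = (589/π) × 1.025483 = 192.3 W/m².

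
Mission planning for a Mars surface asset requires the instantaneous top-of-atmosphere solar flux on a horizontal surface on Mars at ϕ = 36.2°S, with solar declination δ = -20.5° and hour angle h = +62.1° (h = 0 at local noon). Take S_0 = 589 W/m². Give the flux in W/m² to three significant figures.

cos θ_z = sin ϕ sin δ + cos ϕ cos δ cos h = 0.206834 + 0.353688 = 0.560522.
Flux = S_0 · cos θ_z = 589 × 0.560522 = 330.1 W/m².

330 W/m²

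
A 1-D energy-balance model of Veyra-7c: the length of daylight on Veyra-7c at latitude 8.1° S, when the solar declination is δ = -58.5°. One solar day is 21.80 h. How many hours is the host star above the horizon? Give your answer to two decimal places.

12.53 h

cos h₀ = −tan ϕ · tan δ = −tan(-8.1°) × tan(-58.500°) = -0.2322, so h₀ = 1.8052 rad = 103.43°.
Daylight = 2h₀/(2π) × 21.80 h = (1.8052/π) × 21.80 = 12.53 h.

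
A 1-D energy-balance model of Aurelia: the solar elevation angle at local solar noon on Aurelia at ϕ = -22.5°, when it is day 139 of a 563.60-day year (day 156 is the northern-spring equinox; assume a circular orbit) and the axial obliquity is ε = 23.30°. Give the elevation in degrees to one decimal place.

71.8°

Solar longitude: L_s = 360° × (139 − 156)/563.60 = -10.859°, i.e. -10.859° + 360° = 349.141°.
sin δ = sin 23.30° × sin 349.141° = -0.07452, so δ = -4.273°.
At local noon the hour angle is zero, so the zenith angle equals |ϕ − δ| = |-22.5° − (-4.273°)| = 18.227°.
Elevation = 90° − 18.227° = 71.8°.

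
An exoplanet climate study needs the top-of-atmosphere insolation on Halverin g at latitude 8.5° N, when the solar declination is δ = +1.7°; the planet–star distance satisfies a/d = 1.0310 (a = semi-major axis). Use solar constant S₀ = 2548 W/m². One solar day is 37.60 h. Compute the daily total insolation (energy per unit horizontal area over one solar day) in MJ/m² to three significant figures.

cos H₀ = −tan(+8.5°) tan(+1.700°) = -0.0044, H₀ = 1.5752 rad.
Bracket: H₀ sin φ sin δ + cos φ cos δ sin H₀ = 1.5752×0.14781×0.02967 + 0.98902×0.99956×0.99999 = 0.006908 + 0.988575 = 0.995483.
Inverse-square distance factor (a/d)² = 1.0310² = 1.062961.
Q̄ = (S₀/π) × 1.062961 × [bracket] = (2548/π) × 1.062961 × 0.995483 = 858.22 W/m².
Daily total = Q̄ × 37.60 h × 3600 s/h = 858.22 × 37.60 × 3600 / 10⁶ = 116.2 MJ/m².

116 MJ/m²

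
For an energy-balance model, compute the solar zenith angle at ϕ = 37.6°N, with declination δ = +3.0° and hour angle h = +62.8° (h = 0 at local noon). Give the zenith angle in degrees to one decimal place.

θ_z = 66.8°

cos θ_z = sin ϕ sin δ + cos ϕ cos δ cos h = 0.031933 + 0.361658 = 0.393591.
θ_z = arccos(0.393591) = 66.8°.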